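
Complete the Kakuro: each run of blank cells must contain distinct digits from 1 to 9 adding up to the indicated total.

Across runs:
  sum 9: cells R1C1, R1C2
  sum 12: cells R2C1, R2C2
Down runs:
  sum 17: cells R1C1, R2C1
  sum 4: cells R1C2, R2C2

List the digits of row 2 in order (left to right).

9, 3

17 in 2 cells must be {8,9}; 4 in 2 cells must be {1,3}.
The 9 across and the 17 down share only 8, so R1C1 = 8.
R1C2 = 9 − 8 = 1 completes the 9 across.
R2C1 = 17 − 8 = 9 completes the 17 down.
R2C2 = 12 − 9 = 3 completes the 12 across.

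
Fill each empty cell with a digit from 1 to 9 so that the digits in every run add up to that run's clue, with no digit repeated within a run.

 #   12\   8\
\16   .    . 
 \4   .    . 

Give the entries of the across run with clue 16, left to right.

16 in 2 cells must be {7,9}; 4 in 2 cells must be {1,3}.
The 16 across and the 8 down share only 7, so R1C2 = 7.
The 4 across and the 12 down share only 3, so R2C1 = 3.
R2C2 = 4 − 3 = 1 completes the 4 across.
R1C1 = 16 − 7 = 9 completes the 16 across.

9, 7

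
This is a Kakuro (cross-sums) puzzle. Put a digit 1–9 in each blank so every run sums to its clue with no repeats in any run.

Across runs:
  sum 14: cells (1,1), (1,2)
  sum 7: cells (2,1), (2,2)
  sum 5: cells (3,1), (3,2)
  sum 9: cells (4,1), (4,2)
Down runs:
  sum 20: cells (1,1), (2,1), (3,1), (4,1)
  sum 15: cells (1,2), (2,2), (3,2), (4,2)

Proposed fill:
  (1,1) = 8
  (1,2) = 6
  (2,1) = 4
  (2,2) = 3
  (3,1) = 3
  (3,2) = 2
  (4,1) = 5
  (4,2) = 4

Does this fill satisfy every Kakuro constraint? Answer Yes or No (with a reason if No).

Across: 8+6=14; 4+3=7; 3+2=5; 5+4=9. Down: 8+4+3+5=20; 6+3+2+4=15. No digit repeats within any run.

Yes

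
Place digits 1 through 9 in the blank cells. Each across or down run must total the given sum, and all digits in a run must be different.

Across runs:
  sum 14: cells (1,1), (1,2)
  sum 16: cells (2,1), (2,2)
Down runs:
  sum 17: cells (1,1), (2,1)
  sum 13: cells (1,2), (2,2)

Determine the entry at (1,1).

8

16 in 2 cells must be {7,9}; 17 in 2 cells must be {8,9}.
The 16 across and the 17 down share only 9, so (2,1) = 9.
(2,2) = 16 − 9 = 7 completes the 16 across.
(1,1) = 17 − 9 = 8 completes the 17 down.
(1,2) = 14 − 8 = 6 completes the 14 across.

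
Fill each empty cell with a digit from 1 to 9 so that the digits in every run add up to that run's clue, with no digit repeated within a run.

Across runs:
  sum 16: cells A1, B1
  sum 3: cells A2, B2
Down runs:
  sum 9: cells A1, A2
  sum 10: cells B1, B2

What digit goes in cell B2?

16 in 2 cells must be {7,9}; 3 in 2 cells must be {1,2}.
The 16 across and the 9 down share only 7, so A1 = 7.
B1 = 16 − 7 = 9 completes the 16 across.
A2 = 9 − 7 = 2 completes the 9 down.
B2 = 3 − 2 = 1 completes the 3 across.

1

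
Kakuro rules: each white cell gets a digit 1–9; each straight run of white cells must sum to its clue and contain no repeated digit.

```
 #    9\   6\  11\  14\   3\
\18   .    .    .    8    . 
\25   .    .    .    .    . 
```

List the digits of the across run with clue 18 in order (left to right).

4, 2, 3, 8, 1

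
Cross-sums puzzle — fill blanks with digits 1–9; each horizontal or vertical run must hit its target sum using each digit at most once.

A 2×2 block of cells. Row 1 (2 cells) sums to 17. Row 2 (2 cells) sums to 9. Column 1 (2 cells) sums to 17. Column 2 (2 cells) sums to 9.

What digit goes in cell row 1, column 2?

8

17 in 2 cells must be {8,9}.
The 17 across and the 9 down share only 8, so (1,2) = 8.
The 9 across and the 17 down share only 8, so (2,1) = 8.
(2,2) = 9 − 8 = 1 completes the 9 across.
(1,1) = 17 − 8 = 9 completes the 17 across.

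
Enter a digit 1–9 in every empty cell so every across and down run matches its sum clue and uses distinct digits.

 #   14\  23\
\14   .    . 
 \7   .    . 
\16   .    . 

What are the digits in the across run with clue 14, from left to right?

6, 8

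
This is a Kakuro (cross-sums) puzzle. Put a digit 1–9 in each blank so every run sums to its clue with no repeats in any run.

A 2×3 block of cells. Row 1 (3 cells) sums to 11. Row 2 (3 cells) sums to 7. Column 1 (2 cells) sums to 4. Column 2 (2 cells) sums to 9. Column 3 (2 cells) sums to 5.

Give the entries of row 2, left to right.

1 2 4

7 in 3 cells must be {1,2,4}; 4 in 2 cells must be {1,3}.
The 7 across and the 4 down share only 1, so (2,1) = 1.
(1,1) = 4 − 1 = 3 completes the 4 down.
Nothing is forced directly, so branch on (2,2), whose candidates are 2 or 4. If (2,2) = 4: then (1,2) would have to be in {1,2,6,7} for the 11 across but in {5} for the 9 down — contradiction. So (2,2) = 2.
(1,2) = 9 − 2 = 7 completes the 9 down.
(1,3) = 11 − 10 = 1 completes the 11 across.
(2,3) = 7 − 3 = 4 completes the 7 across.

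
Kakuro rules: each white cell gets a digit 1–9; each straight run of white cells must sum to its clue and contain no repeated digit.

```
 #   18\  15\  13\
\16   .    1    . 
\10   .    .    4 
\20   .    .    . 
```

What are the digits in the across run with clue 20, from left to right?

Given what's placed, R2C2 must be 5 to fit the 10 across and 15 down.
R3C2 = 15 − 6 = 9 completes the 15 down.
R2C1 = 10 − 9 = 1 completes the 10 across.
R3C1 = 8: the only remaining digit allowed by both the 20 across and the 18 down.
R3C3 = 20 − 17 = 3 completes the 20 across.
R1C1 = 18 − 9 = 9 completes the 18 down.
R1C3 = 16 − 10 = 6 completes the 16 across.

8 9 3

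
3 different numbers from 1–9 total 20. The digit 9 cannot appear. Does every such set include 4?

No

The only way to make 20 from 3 distinct digits under that restriction is {5,7,8}, which does not contain 4.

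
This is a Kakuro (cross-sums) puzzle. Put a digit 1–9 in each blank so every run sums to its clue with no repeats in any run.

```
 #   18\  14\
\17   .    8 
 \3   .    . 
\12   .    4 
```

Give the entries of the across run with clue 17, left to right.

17 in 2 cells must be {8,9}; 3 in 2 cells must be {1,2}.
R1C1 = 17 − 8 = 9 completes the 17 across.
R2C2 = 14 − 12 = 2 completes the 14 down.
R3C1 = 12 − 4 = 8 completes the 12 across.
R2C1 = 3 − 2 = 1 completes the 3 across.

9 8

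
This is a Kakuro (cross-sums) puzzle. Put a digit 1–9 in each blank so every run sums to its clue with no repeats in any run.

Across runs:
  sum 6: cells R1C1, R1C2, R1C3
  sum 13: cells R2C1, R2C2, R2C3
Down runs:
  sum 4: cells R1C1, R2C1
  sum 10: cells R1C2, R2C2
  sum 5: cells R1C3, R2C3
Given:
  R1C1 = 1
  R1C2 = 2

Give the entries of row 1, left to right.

1 2 3

6 in 3 cells must be {1,2,3}; 4 in 2 cells must be {1,3}.
R1C3 = 6 − 3 = 3 completes the 6 across.
R2C1 = 4 − 1 = 3 completes the 4 down.
R2C2 = 10 − 2 = 8 completes the 10 down.
R2C3 = 13 − 11 = 2 completes the 13 across.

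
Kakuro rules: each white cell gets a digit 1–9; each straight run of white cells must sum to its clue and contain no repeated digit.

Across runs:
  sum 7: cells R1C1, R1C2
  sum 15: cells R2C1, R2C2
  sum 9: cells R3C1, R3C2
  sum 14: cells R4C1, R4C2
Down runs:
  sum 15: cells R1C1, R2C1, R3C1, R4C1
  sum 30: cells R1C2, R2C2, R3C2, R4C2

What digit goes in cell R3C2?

30 in 4 cells must be {6,7,8,9}.
Only 6 fits R1C2 under both its across sum 7 and down sum 30.
R1C1 = 7 − 6 = 1 completes the 7 across.
Nothing is forced directly, so branch on R3C2, whose candidates are 7 or 8. If R3C2 = 8: then R3C1 would have to be in {1} for the 9 across but in {2,3,4,5,6,7,8,9} for the 15 down — contradiction. So R3C2 = 7.

7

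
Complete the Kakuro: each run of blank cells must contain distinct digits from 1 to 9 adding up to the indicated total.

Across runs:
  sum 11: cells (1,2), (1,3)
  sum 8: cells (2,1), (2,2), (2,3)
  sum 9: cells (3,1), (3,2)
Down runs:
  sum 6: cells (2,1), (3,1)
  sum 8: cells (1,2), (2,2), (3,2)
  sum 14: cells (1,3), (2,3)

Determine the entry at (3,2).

The 8 across and the 14 down share only 5, so (2,3) = 5.
(1,3) = 14 − 5 = 9 completes the 14 down.
(1,2) = 11 − 9 = 2 completes the 11 across.
(2,2) = 1: the only remaining digit allowed by both the 8 across and the 8 down.
(3,2) = 8 − 3 = 5 completes the 8 down.
(2,1) = 8 − 6 = 2 completes the 8 across.
(3,1) = 9 − 5 = 4 completes the 9 across.

5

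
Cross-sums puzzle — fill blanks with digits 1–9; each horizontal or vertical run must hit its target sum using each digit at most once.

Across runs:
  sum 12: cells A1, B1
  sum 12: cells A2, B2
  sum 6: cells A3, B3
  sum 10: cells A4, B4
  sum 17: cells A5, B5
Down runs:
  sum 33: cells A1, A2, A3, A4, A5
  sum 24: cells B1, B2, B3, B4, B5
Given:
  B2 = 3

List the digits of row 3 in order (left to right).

17 in 2 cells must be {8,9}.
A2 = 12 − 3 = 9 completes the 12 across.
Given what's placed, A5 must be 8 to fit the 17 across and 33 down.
B5 = 17 − 8 = 9 completes the 17 across.
Nothing is forced directly, so branch on A3, whose candidates are 4 or 5. If A3 = 4: that forces B3 = 2, A4 = 7, after which B4 would have to be in {3} for the 10 across but in {4,6} for the 24 down — contradiction. So A3 = 5.
B3 = 6 − 5 = 1 completes the 6 across.

5 1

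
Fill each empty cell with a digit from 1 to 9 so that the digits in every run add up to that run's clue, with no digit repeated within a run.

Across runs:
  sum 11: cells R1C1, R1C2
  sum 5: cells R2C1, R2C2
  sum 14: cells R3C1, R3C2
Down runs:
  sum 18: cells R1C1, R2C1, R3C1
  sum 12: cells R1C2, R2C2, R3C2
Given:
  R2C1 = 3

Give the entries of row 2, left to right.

3 2

R2C2 = 5 − 3 = 2 completes the 5 across.
Nothing is forced directly, so branch on R3C2, whose candidates are 6 or 9. If R3C2 = 9: then R1C2 would have to be in {2,3,4,5,6,7,8,9} for the 11 across but in {1} for the 12 down — contradiction. So R3C2 = 6.
R1C2 = 12 − 8 = 4 completes the 12 down.
R3C1 = 14 − 6 = 8 completes the 14 across.
R1C1 = 11 − 4 = 7 completes the 11 across.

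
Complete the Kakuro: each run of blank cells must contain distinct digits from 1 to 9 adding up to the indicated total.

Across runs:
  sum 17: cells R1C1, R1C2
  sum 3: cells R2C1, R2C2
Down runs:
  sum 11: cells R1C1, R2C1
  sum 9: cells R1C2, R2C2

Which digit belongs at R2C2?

1

17 in 2 cells must be {8,9}; 3 in 2 cells must be {1,2}.
The 17 across and the 9 down share only 8, so R1C2 = 8.
The 3 across and the 11 down share only 2, so R2C1 = 2.
R2C2 = 3 − 2 = 1 completes the 3 across.
R1C1 = 17 − 8 = 9 completes the 17 across.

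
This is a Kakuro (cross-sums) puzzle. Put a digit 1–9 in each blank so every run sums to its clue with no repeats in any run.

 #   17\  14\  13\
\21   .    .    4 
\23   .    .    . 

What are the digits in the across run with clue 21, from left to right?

9 8 4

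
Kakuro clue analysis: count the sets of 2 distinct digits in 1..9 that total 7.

2 distinct digits from 1–9 sum between 3 and 17.
Enumerating: {1,6}, {2,5}, {3,4}.

3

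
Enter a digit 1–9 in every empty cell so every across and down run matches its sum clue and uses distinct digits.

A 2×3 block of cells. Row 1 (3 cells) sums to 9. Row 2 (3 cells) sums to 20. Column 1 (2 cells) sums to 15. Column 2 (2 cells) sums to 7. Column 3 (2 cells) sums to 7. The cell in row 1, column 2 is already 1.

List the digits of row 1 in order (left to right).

6 1 2

(1,1) = 6: the only remaining digit allowed by both the 9 across and the 15 down.
(1,3) = 9 − 7 = 2 completes the 9 across.
(2,1) = 15 − 6 = 9 completes the 15 down.
(2,2) = 7 − 1 = 6 completes the 7 down.
(2,3) = 20 − 15 = 5 completes the 20 across.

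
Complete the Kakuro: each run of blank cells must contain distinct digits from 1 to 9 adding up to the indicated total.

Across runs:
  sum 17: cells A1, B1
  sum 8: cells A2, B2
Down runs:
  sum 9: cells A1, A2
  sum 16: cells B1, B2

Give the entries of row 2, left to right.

1 7

17 in 2 cells must be {8,9}; 16 in 2 cells must be {7,9}.
The 17 across and the 9 down share only 8, so A1 = 8.
B1 = 17 − 8 = 9 completes the 17 across.
A2 = 9 − 8 = 1 completes the 9 down.
B2 = 8 − 1 = 7 completes the 8 across.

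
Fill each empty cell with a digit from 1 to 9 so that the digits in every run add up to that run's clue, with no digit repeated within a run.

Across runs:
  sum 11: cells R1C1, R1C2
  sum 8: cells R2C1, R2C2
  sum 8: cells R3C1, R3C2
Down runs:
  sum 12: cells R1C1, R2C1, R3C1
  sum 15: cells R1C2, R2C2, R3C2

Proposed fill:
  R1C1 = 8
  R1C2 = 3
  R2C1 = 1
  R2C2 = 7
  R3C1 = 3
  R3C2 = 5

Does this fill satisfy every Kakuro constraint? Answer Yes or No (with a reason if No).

Across: 8+3=11; 1+7=8; 3+5=8. Down: 8+1+3=12; 3+7+5=15. No digit repeats within any run.

Yes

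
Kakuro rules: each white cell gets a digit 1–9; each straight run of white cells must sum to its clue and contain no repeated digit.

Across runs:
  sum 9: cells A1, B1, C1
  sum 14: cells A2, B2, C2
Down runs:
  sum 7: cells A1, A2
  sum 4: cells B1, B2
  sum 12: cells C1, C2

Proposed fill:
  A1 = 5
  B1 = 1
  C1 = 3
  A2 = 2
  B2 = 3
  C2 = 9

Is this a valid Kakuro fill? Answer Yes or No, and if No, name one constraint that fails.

Yes

Across: 5+1+3=9; 2+3+9=14. Down: 5+2=7; 1+3=4; 3+9=12. No digit repeats within any run.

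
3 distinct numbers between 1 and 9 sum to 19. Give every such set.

{2,8,9}; {3,7,9}; {4,6,9}; {4,7,8}; {5,6,8}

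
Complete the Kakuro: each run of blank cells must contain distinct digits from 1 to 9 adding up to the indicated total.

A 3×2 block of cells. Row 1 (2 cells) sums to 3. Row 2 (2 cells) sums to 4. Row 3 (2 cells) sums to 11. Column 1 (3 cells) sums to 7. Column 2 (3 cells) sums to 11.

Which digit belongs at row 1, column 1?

2

3 in 2 cells must be {1,2}; 4 in 2 cells must be {1,3}; 7 in 3 cells must be {1,2,4}.
The 4 across and the 7 down share only 1, so (2,1) = 1.
(2,2) = 4 − 1 = 3 completes the 4 across.
Given what's placed, (1,1) must be 2 to fit the 3 across and 7 down.
(1,2) = 3 − 2 = 1 completes the 3 across.
(3,1) = 7 − 3 = 4 completes the 7 down.
(3,2) = 11 − 4 = 7 completes the 11 across.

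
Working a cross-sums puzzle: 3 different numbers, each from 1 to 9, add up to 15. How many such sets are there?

8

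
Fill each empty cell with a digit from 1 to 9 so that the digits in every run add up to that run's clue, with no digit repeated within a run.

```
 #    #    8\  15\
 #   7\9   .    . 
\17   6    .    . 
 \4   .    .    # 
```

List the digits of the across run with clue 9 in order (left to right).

1, 8

4 in 2 cells must be {1,3}.
R3C1 = 7 − 6 = 1 completes the 7 down.
R3C2 = 4 − 1 = 3 completes the 4 across.
R2C2 = 4: the only remaining digit allowed by both the 17 across and the 8 down.
R2C3 = 17 − 10 = 7 completes the 17 across.
R1C2 = 8 − 7 = 1 completes the 8 down.
R1C3 = 9 − 1 = 8 completes the 9 across.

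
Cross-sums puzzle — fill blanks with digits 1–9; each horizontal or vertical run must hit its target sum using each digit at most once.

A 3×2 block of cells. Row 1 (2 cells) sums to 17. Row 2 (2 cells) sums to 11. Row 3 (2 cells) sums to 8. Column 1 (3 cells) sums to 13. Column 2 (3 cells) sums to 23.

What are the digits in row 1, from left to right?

8 9

17 in 2 cells must be {8,9}; 23 in 3 cells must be {6,8,9}.
The 8 across and the 23 down share only 6, so (3,2) = 6.
(3,1) = 8 − 6 = 2 completes the 8 across.
Given what's placed, (1,1) must be 8 to fit the 17 across and 13 down.
(1,2) = 17 − 8 = 9 completes the 17 across.
(2,1) = 13 − 10 = 3 completes the 13 down.
(2,2) = 11 − 3 = 8 completes the 11 across.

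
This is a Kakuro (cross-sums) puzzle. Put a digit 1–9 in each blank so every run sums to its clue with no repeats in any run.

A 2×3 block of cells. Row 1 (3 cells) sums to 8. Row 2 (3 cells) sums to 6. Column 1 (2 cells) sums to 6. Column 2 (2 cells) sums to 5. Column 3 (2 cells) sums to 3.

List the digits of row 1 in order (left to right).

5 2 1

6 in 3 cells must be {1,2,3}; 3 in 2 cells must be {1,2}.
Nothing is forced directly, so branch on (1,3), whose candidates are 1 or 2. If (1,3) = 2: that forces (1,2) = 1, after which (2,2) would have to be in {1,2,3} for the 6 across but in {4} for the 5 down — contradiction. So (1,3) = 1.
(2,3) = 3 − 1 = 2 completes the 3 down.
Given what's placed, (2,1) must be 1 to fit the 6 across and 6 down.
(2,2) = 6 − 3 = 3 completes the 6 across.
(1,1) = 6 − 1 = 5 completes the 6 down.
(1,2) = 8 − 6 = 2 completes the 8 across.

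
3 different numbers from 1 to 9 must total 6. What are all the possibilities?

{1,2,3}

3 distinct digits from 1–9 sum between 6 and 24.
Only one set works: {1,2,3}.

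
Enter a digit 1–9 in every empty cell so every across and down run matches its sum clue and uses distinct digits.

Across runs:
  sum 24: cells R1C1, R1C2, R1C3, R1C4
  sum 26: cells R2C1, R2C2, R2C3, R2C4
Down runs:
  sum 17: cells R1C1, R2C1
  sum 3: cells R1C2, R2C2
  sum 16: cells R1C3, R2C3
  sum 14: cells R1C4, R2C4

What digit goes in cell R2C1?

17 in 2 cells must be {8,9}; 3 in 2 cells must be {1,2}; 16 in 2 cells must be {7,9}.
Only 2 fits R2C2 under both its across sum 26 and down sum 3.
R1C2 = 3 − 2 = 1 completes the 3 down.
Given what's placed, R1C3 must be 9 to fit the 24 across and 16 down.
R2C3 = 16 − 9 = 7 completes the 16 down.
R1C1 = 8: the only remaining digit allowed by both the 24 across and the 17 down.
R1C4 = 24 − 18 = 6 completes the 24 across.
R2C1 = 17 − 8 = 9 completes the 17 down.

9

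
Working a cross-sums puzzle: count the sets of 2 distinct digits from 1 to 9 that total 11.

2 distinct digits from 1–9 sum between 3 and 17.
Enumerating: {2,9}, {3,8}, {4,7}, {5,6}.

4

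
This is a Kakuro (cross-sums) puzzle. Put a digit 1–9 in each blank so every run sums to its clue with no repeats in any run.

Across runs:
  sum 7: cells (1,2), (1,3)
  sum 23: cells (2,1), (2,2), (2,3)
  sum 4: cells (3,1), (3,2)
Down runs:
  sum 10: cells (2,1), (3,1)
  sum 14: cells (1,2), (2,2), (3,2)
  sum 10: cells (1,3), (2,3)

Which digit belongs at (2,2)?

6

23 in 3 cells must be {6,8,9}; 4 in 2 cells must be {1,3}.
Nothing is forced directly, so branch on (3,1), whose candidates are 1 or 3. If (3,1) = 3: then (2,1) would have to be in {6,8,9} for the 23 across but in {7} for the 10 down — contradiction. So (3,1) = 1.
(2,1) = 10 − 1 = 9 completes the 10 down.
(3,2) = 4 − 1 = 3 completes the 4 across.
(2,2) = 6: the only remaining digit allowed by both the 23 across and the 14 down.
(2,3) = 23 − 15 = 8 completes the 23 across.
(1,2) = 14 − 9 = 5 completes the 14 down.
(1,3) = 7 − 5 = 2 completes the 7 across.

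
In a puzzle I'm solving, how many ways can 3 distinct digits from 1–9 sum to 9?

3

3 distinct digits from 1–9 sum between 6 and 24.
Enumerating: {1,2,6}, {1,3,5}, {2,3,4}.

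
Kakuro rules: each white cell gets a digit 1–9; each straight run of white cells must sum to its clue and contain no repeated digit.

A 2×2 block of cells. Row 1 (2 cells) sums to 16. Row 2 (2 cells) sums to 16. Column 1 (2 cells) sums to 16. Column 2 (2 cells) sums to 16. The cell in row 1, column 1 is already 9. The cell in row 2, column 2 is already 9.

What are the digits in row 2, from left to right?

16 in 2 cells must be {7,9}.
(1,2) = 16 − 9 = 7 completes the 16 across.
(2,1) = 16 − 9 = 7 completes the 16 across.

7, 9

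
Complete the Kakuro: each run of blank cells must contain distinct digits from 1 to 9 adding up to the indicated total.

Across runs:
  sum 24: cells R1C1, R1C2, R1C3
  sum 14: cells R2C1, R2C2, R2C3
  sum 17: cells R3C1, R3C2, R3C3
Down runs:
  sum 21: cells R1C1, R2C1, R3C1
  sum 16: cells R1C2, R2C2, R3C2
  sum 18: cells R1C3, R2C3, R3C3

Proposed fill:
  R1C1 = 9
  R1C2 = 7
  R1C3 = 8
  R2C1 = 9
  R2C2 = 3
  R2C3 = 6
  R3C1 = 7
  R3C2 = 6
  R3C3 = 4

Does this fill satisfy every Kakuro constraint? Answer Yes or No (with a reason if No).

No — the across run R2C1–R2C3 sums to 18, not 14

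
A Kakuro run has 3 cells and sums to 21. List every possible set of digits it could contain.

3 distinct digits from 1–9 sum between 6 and 24.

{4,8,9}; {5,7,9}; {6,7,8}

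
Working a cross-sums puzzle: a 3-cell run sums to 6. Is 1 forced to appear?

Yes

The only way to make 6 from 3 distinct digits is {1,2,3}, which contains 1.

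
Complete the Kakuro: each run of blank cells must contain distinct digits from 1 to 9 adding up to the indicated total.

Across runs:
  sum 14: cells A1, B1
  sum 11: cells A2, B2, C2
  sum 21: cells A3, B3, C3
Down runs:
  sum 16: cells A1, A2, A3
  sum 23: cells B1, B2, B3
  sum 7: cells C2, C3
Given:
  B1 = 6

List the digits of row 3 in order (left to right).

7, 9, 5

23 in 3 cells must be {6,8,9}.
A1 = 14 − 6 = 8 completes the 14 across.
B2 = 8: the only remaining digit allowed by both the 11 across and the 23 down.
B3 = 23 − 14 = 9 completes the 23 down.
No cell is forced outright now. A3 can only be 5 or 7 (the digits allowed by both its 21 across and its 16 down). If A3 = 5: then A2 would have to be in {1,2} for the 11 across but in {3} for the 16 down — contradiction. So A3 = 7.
A2 = 16 − 15 = 1 completes the 16 down.
C2 = 11 − 9 = 2 completes the 11 across.
C3 = 21 − 16 = 5 completes the 21 across.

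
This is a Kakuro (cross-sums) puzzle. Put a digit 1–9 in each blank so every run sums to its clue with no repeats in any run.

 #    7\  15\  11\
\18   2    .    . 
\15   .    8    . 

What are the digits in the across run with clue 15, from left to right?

5 8 2

R1C2 = 15 − 8 = 7 completes the 15 down.
R1C3 = 18 − 9 = 9 completes the 18 across.
R2C1 = 7 − 2 = 5 completes the 7 down.
R2C3 = 15 − 13 = 2 completes the 15 across.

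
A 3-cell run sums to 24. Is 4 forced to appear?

No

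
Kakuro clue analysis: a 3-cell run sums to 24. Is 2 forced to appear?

No

The only way to make 24 from 3 distinct digits is {7,8,9}, which does not contain 2.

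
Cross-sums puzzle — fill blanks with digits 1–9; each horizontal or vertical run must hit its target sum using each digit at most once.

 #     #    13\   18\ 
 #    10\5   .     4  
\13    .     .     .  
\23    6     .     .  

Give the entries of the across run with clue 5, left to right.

23 in 3 cells must be {6,8,9}.
R1C2 = 5 − 4 = 1 completes the 5 across.
R2C1 = 10 − 6 = 4 completes the 10 down.
Nothing is forced directly, so branch on R2C3, whose candidates are 6 or 8. If R2C3 = 8: then R2C2 would have to be in {1} for the 13 across but in {3,4,5,7,8,9} for the 13 down — contradiction. So R2C3 = 6.
R2C2 = 13 − 10 = 3 completes the 13 across.
R3C2 = 13 − 4 = 9 completes the 13 down.
R3C3 = 23 − 15 = 8 completes the 23 across.

1 4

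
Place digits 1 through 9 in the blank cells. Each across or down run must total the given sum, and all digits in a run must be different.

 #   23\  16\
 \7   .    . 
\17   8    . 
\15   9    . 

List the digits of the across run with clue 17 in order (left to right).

8 9

17 in 2 cells must be {8,9}; 23 in 3 cells must be {6,8,9}.
R1C1 = 23 − 17 = 6 completes the 23 down.
R1C2 = 7 − 6 = 1 completes the 7 across.
R2C2 = 17 − 8 = 9 completes the 17 across.
R3C2 = 15 − 9 = 6 completes the 15 across.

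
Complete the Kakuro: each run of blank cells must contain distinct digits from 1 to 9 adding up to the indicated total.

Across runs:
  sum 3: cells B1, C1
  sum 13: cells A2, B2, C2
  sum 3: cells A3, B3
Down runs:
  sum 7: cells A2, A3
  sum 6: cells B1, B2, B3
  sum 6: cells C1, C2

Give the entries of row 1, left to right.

1 2

3 in 2 cells must be {1,2}; 6 in 3 cells must be {1,2,3}.
Nothing is forced directly, so branch on B1, whose candidates are 1 or 2. If B1 = 2: that forces C1 = 1, C2 = 5, B3 = 1, after which B2 would have to be in {1,2,6,7} for the 13 across but in {3} for the 6 down — contradiction. So B1 = 1.
C1 = 3 − 1 = 2 completes the 3 across.
C2 = 6 − 2 = 4 completes the 6 down.
B3 = 2: the only remaining digit allowed by both the 3 across and the 6 down.
B2 = 6 − 3 = 3 completes the 6 down.
A3 = 3 − 2 = 1 completes the 3 across.
A2 = 13 − 7 = 6 completes the 13 across.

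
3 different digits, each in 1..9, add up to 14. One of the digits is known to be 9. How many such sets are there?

2

3 distinct digits from 1–9 sum between 6 and 24.
Keeping only sets containing 9.
Enumerating: {1,4,9}, {2,3,9}.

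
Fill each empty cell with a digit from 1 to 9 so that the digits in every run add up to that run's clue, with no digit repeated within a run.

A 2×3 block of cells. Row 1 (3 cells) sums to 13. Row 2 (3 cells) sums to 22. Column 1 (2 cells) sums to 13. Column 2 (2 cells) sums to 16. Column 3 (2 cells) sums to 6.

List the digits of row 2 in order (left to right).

8, 9, 5

16 in 2 cells must be {7,9}.
The 22 across and the 6 down share only 5, so (2,3) = 5.
(1,3) = 6 − 5 = 1 completes the 6 down.
Given what's placed, (2,2) must be 9 to fit the 22 across and 16 down.
(1,2) = 16 − 9 = 7 completes the 16 down.
(2,1) = 22 − 14 = 8 completes the 22 across.
(1,1) = 13 − 8 = 5 completes the 13 across.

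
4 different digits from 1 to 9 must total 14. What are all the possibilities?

{1,2,3,8}; {1,2,4,7}; {1,2,5,6}; {1,3,4,6}; {2,3,4,5}

4 distinct digits from 1–9 sum between 10 and 30.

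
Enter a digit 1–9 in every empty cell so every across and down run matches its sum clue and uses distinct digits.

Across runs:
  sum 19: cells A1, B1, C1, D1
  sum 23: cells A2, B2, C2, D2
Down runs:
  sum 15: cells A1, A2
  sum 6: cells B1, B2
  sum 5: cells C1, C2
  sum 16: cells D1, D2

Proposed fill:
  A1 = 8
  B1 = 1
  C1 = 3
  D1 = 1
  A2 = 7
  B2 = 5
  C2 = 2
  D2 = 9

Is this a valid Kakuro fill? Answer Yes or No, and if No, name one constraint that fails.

No — the across run A1–D1 sums to 13, not 19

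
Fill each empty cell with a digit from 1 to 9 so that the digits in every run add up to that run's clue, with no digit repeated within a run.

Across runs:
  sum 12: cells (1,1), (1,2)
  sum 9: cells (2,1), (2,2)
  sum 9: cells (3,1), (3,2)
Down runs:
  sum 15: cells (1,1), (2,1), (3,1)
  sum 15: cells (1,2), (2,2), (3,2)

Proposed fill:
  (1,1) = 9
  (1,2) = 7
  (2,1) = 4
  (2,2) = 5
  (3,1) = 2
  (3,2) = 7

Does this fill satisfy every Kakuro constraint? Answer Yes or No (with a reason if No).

No — the across run (1,1)–(1,2) sums to 16, not 12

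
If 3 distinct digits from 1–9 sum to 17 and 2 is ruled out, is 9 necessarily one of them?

No

Counterexample: {3,6,8} sums to 17 under that restriction without using 9.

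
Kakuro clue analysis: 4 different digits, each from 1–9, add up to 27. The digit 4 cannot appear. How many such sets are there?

2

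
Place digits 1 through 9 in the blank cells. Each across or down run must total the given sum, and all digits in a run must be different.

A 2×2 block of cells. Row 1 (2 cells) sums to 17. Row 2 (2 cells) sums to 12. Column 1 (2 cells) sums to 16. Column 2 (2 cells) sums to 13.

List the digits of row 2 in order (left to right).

17 in 2 cells must be {8,9}; 16 in 2 cells must be {7,9}.
The 17 across and the 16 down share only 9, so (1,1) = 9.
(1,2) = 17 − 9 = 8 completes the 17 across.
(2,1) = 16 − 9 = 7 completes the 16 down.
(2,2) = 12 − 7 = 5 completes the 12 across.

7 5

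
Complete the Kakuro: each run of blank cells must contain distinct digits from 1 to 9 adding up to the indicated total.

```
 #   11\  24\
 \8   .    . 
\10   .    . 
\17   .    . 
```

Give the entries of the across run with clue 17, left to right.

8 9

17 in 2 cells must be {8,9}; 24 in 3 cells must be {7,8,9}.
The 8 across and the 24 down share only 7, so R1C2 = 7.
The 17 across and the 11 down share only 8, so R3C1 = 8.
R3C2 = 17 − 8 = 9 completes the 17 across.
R1C1 = 8 − 7 = 1 completes the 8 across.
R2C1 = 11 − 9 = 2 completes the 11 down.
R2C2 = 10 − 2 = 8 completes the 10 across.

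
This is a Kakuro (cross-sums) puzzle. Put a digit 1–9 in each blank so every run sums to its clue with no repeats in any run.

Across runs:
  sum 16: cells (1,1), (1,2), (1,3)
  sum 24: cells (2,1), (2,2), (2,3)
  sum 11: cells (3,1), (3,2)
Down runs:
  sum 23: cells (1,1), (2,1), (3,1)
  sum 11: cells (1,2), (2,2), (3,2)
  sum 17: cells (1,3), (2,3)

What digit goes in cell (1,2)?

24 in 3 cells must be {7,8,9}; 23 in 3 cells must be {6,8,9}; 17 in 2 cells must be {8,9}.
Nothing is forced directly, so branch on (2,2), whose candidates are 7 or 8. If (2,2) = 8: that forces (2,1) = 9, after which (2,3) would have to be in {7} for the 24 across but in {8,9} for the 17 down — contradiction. So (2,2) = 7.
Given what's placed, (3,2) must be 3 to fit the 11 across and 11 down.
(1,2) = 11 − 10 = 1 completes the 11 down.

1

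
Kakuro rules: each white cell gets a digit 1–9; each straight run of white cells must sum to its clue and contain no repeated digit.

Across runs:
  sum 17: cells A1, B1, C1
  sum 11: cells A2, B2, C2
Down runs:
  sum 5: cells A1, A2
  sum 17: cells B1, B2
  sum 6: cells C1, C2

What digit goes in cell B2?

8

17 in 2 cells must be {8,9}.
The 11 across and the 17 down share only 8, so B2 = 8.
B1 = 17 − 8 = 9 completes the 17 down.
Nothing is forced directly, so branch on A2, whose candidates are 1 or 2. If A2 = 1: then A1 would have to be in {1,2,3,5,6,7} for the 17 across but in {4} for the 5 down — contradiction. So A2 = 2.
A1 = 5 − 2 = 3 completes the 5 down.
C1 = 17 − 12 = 5 completes the 17 across.
C2 = 11 − 10 = 1 completes the 11 across.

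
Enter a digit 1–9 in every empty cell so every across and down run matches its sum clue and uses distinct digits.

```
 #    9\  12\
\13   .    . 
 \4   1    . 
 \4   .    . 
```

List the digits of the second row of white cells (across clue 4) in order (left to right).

1 3

4 in 2 cells must be {1,3}.
R2C2 = 4 − 1 = 3 completes the 4 across.
R3C1 = 3: the only remaining digit allowed by both the 4 across and the 9 down.
R3C2 = 4 − 3 = 1 completes the 4 across.
R1C1 = 9 − 4 = 5 completes the 9 down.
R1C2 = 13 − 5 = 8 completes the 13 across.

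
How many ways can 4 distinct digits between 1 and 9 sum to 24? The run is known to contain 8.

4 distinct digits from 1–9 sum between 10 and 30.
Keeping only sets containing 8.
Enumerating: {1,6,8,9}, {2,5,8,9}, {3,4,8,9}, {3,6,7,8}, {4,5,7,8}.

5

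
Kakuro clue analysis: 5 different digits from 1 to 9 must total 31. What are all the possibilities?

5 distinct digits from 1–9 sum between 15 and 35.

{1,6,7,8,9}; {2,5,7,8,9}; {3,4,7,8,9}; {3,5,6,8,9}; {4,5,6,7,9}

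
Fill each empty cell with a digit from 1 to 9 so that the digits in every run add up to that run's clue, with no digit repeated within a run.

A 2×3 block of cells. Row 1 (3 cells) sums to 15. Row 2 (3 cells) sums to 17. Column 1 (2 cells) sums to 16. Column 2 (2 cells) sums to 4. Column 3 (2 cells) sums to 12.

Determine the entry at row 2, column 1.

9

16 in 2 cells must be {7,9}; 4 in 2 cells must be {1,3}.
Nothing is forced directly, so branch on (1,1), whose candidates are 7 or 9. If (1,1) = 9: that forces (1,2) = 1, (1,3) = 5, (2,1) = 7, after which (2,2) would have to be in {1,2,4,6,8,9} for the 17 across but in {3} for the 4 down — contradiction. So (1,1) = 7.
Given what's placed, (1,2) must be 3 to fit the 15 across and 4 down.
(1,3) = 15 − 10 = 5 completes the 15 across.
(2,1) = 16 − 7 = 9 completes the 16 down.
(2,2) = 4 − 3 = 1 completes the 4 down.
(2,3) = 17 − 10 = 7 completes the 17 across.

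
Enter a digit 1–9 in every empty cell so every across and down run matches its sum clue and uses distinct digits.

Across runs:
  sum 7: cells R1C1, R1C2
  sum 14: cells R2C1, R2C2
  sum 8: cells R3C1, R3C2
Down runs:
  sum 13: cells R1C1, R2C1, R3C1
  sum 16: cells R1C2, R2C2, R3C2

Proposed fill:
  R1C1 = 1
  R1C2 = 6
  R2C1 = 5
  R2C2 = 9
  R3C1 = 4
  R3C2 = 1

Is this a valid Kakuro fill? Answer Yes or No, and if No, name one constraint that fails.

No — the down run R1C1–R3C1 sums to 10, not 13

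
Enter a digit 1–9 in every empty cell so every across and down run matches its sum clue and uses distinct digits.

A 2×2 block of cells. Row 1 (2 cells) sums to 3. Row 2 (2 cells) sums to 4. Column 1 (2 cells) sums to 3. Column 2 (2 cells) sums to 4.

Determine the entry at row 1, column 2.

1

3 in 2 cells must be {1,2}; 4 in 2 cells must be {1,3}.
The 3 across and the 4 down share only 1, so (1,2) = 1.
The 4 across and the 3 down share only 1, so (2,1) = 1.
(2,2) = 4 − 1 = 3 completes the 4 across.
(1,1) = 3 − 1 = 2 completes the 3 across.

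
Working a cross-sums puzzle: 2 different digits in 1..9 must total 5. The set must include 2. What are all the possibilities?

{2,3}

2 distinct digits from 1–9 sum between 3 and 17.
Keeping only sets containing 2.
Only one set works: {2,3}.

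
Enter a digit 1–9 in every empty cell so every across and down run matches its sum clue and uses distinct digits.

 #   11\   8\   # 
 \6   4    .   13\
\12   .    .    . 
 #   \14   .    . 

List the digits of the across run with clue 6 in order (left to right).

4, 2

R1C2 = 6 − 4 = 2 completes the 6 across.
R2C1 = 11 − 4 = 7 completes the 11 down.
Given what's placed, R2C2 must be 1 to fit the 12 across and 8 down.
R2C3 = 12 − 8 = 4 completes the 12 across.
R3C2 = 8 − 3 = 5 completes the 8 down.
R3C3 = 14 − 5 = 9 completes the 14 across.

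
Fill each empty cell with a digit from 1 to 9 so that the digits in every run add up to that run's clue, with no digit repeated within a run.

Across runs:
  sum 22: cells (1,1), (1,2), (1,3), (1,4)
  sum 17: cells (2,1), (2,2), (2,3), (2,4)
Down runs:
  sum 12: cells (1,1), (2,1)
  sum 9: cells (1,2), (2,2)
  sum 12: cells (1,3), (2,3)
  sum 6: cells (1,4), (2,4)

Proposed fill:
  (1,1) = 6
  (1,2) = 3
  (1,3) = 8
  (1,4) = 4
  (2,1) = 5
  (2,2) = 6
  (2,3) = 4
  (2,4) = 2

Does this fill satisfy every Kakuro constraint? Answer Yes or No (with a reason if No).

No — the down run (1,1)–(2,1) sums to 11, not 12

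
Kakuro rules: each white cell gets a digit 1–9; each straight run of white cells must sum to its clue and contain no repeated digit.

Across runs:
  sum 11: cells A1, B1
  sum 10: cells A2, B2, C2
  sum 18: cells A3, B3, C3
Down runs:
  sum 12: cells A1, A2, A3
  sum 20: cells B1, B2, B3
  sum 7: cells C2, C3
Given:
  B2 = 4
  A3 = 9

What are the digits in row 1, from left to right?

A1 = 2: the only remaining digit allowed by both the 11 across and the 12 down.
B1 = 11 − 2 = 9 completes the 11 across.
A2 = 12 − 11 = 1 completes the 12 down.
C2 = 10 − 5 = 5 completes the 10 across.
B3 = 20 − 13 = 7 completes the 20 down.
C3 = 18 − 16 = 2 completes the 18 across.

2 9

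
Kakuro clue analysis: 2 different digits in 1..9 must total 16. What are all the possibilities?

{7,9}

2 distinct digits from 1–9 sum between 3 and 17.
Only one set works: {7,9}.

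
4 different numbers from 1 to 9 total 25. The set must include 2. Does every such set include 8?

The only way to make 25 from 4 distinct digits under that restriction is {2,6,8,9}, which contains 8.

Yes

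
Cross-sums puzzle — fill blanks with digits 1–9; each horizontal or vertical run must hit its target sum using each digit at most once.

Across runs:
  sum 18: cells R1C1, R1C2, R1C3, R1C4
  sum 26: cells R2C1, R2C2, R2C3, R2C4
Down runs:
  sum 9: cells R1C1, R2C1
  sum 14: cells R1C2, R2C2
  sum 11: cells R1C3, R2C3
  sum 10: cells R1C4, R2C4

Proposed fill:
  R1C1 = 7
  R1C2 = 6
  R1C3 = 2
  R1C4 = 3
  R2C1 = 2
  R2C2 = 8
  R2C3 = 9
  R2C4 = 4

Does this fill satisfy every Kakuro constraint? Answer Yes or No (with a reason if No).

No — the down run R1C4–R2C4 sums to 7, not 10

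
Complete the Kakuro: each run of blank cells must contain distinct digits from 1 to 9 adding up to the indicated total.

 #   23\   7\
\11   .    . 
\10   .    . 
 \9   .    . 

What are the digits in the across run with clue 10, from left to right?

6 4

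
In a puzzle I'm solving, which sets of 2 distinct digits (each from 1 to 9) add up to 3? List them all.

{1,2}

2 distinct digits from 1–9 sum between 3 and 17.
Only one set works: {1,2}.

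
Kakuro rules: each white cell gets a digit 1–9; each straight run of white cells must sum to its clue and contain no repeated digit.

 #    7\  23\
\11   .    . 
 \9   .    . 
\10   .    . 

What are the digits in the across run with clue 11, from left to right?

2 9

7 in 3 cells must be {1,2,4}; 23 in 3 cells must be {6,8,9}.
Nothing is forced directly, so branch on R1C1, whose candidates are 2 or 4. If R1C1 = 4: then R1C2 would have to be in {7} for the 11 across but in {6,8,9} for the 23 down — contradiction. So R1C1 = 2.
R1C2 = 11 − 2 = 9 completes the 11 across.
Nothing is forced directly, so branch on R2C1, whose candidates are 1 or 4. If R2C1 = 4: then R2C2 would have to be in {5} for the 9 across but in {6,8} for the 23 down — contradiction. So R2C1 = 1.
R2C2 = 9 − 1 = 8 completes the 9 across.
R3C1 = 7 − 3 = 4 completes the 7 down.
R3C2 = 10 − 4 = 6 completes the 10 across.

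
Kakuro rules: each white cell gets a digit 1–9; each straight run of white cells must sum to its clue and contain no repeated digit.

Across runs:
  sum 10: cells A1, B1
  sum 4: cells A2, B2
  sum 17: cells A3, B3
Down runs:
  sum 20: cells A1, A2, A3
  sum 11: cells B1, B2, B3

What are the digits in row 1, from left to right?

4 in 2 cells must be {1,3}; 17 in 2 cells must be {8,9}.
The 4 across and the 20 down share only 3, so A2 = 3.
B2 = 4 − 3 = 1 completes the 4 across.
Given what's placed, B3 must be 8 to fit the 17 across and 11 down.
B1 = 11 − 9 = 2 completes the 11 down.
A3 = 17 − 8 = 9 completes the 17 across.
A1 = 10 − 2 = 8 completes the 10 across.

8 2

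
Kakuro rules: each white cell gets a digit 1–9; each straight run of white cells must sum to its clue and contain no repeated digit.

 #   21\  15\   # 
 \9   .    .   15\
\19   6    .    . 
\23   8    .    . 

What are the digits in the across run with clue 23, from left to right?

23 in 3 cells must be {6,8,9}.
R1C1 = 21 − 14 = 7 completes the 21 down.
R1C2 = 9 − 7 = 2 completes the 9 across.
No cell is forced outright now. R3C2 can only be 6 or 9 (the digits allowed by both its 23 across and its 15 down). If R3C2 = 6: then R2C2 would have to be in {4,5,8,9} for the 19 across but in {7} for the 15 down — contradiction. So R3C2 = 9.
R2C2 = 15 − 11 = 4 completes the 15 down.
R2C3 = 19 − 10 = 9 completes the 19 across.
R3C3 = 23 − 17 = 6 completes the 23 across.

8 9 6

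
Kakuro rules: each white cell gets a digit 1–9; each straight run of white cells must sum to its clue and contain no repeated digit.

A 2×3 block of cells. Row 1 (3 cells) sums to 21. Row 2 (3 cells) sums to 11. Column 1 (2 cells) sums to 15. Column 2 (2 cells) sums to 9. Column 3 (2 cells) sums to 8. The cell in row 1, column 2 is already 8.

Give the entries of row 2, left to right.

(2,2) = 9 − 8 = 1 completes the 9 down.
No cell is forced outright now. (1,3) can only be 6 or 7 (the digits allowed by both its 21 across and its 8 down). If (1,3) = 7: that forces (1,1) = 6, after which (2,1) would have to be in {2,3,4,6,7,8} for the 11 across but in {9} for the 15 down — contradiction. So (1,3) = 6.
(1,1) = 21 − 14 = 7 completes the 21 across.
(2,1) = 15 − 7 = 8 completes the 15 down.
(2,3) = 11 − 9 = 2 completes the 11 across.

8 1 2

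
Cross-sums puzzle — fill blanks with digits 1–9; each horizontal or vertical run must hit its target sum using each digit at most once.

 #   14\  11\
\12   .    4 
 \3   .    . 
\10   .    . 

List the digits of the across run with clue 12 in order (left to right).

3 in 2 cells must be {1,2}.
R1C1 = 12 − 4 = 8 completes the 12 across.
Nothing is forced directly, so branch on R2C1, whose candidates are 1 or 2. If R2C1 = 1: that forces R2C2 = 2, after which R3C1 would have to be in {1,2,3,4,6,7,8,9} for the 10 across but in {5} for the 14 down — contradiction. So R2C1 = 2.
R2C2 = 3 − 2 = 1 completes the 3 across.
R3C1 = 14 − 10 = 4 completes the 14 down.
R3C2 = 10 − 4 = 6 completes the 10 across.

8 4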